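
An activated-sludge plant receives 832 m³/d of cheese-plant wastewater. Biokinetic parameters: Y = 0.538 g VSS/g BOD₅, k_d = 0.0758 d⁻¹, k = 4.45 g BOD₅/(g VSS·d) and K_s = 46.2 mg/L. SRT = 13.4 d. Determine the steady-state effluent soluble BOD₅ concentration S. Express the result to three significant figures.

From the Monod/SRT balance for a CMAS, S = K_s·(1+k_d θ_c)/[θ_c·(Y k − k_d) − 1] = 46.2 × (1 + 0.0758 × 13.4) / [13.4 × (0.538 × 4.45 − 0.0758) − 1] = 93.13 / 30.07 = 3.097 mg/L.

S ≈ 3.10 mg/L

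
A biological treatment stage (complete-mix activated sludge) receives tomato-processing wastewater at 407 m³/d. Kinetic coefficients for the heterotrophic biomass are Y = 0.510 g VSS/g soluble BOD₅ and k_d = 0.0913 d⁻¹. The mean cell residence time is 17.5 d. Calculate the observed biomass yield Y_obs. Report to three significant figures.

Correct the yield for decay: Y_obs = Y/(1 + k_d θ_c) = 0.510 / (1 + 0.0913 × 17.5) = 0.510 / 2.598 = 0.1963.

Y_obs ≈ 0.196 g VSS/g soluble BOD₅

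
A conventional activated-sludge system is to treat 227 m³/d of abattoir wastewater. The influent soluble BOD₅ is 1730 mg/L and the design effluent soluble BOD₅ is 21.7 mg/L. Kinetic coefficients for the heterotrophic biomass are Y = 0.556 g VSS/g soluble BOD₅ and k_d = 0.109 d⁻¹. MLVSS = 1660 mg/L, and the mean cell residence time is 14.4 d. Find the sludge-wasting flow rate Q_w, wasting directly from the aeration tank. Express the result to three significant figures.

Rearranging the biomass balance for a CMAS with decay, V = Y·Q·ΔS·θ_c / [X·(1+k_d θ_c)] = 0.556 × 227 × (1730 − 21.7) × 14.4 / [1660 × (1 + 0.109 × 14.4)] = 3.1×10^6 / 4266 = 727.9 m³.
Wasting from the aeration tank: Q_w = V / θ_c = 727.9 / 14.4 = 50.55 m³/d.

Q_w ≈ 50.5 m³/d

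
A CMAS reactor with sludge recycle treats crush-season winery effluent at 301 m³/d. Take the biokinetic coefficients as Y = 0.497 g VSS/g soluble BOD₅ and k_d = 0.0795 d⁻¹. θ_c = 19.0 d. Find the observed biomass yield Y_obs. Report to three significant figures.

Y_obs ≈ 0.198 g VSS/g soluble BOD₅

The observed yield is Y_obs = Y/(1 + k_d·θ_c) = 0.497 / (1 + 0.0795 × 19.0) = 0.497 / 2.510 = 0.1980 g VSS per g soluble BOD₅ removed.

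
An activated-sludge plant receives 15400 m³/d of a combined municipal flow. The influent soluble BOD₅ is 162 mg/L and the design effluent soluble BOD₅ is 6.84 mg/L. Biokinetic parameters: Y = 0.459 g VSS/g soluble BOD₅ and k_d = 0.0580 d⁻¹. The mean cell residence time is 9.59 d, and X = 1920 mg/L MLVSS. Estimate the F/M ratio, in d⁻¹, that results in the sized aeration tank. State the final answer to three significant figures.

F/M ≈ 0.369 d⁻¹

From the SRT design equation V = Y Q (S₀−S) θ_c / [X (1 + k_d θ_c)] = 0.459 × 15400 × (162 − 6.84) × 9.59 / [1920 × (1 + 0.0580 × 9.59)] = 1.05×10^7 / 2988 = 3520 m³.
F/M = Q·S₀ / (V·X) = 15400 × 162 / (3520 × 1920) = 0.3691 g soluble BOD₅·(g VSS·d)⁻¹.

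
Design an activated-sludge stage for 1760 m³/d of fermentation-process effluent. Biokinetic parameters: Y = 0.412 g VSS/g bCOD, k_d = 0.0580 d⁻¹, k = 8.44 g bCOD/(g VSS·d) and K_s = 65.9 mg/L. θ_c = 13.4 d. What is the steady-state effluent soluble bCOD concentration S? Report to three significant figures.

For a completely mixed reactor with recycle the Lawrence–McCarty relation gives S = K_s·(1 + k_d·θ_c) / [θ_c·(Y·k − k_d) − 1] = 65.9 × (1 + 0.0580 × 13.4) / [13.4 × (0.412 × 8.44 − 0.0580) − 1] = 117.1 / 44.82 = 2.613 mg/L.

S ≈ 2.61 mg/L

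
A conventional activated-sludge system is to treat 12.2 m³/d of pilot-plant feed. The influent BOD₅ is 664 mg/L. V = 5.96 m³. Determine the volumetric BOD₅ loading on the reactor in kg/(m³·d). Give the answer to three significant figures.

L_v ≈ 1.36 kg BOD₅/(m³·d)

L_v = Q S₀ / V = 12.2 × 664 × 10⁻³ / 5.960 = 1.359 kg/(m³·d).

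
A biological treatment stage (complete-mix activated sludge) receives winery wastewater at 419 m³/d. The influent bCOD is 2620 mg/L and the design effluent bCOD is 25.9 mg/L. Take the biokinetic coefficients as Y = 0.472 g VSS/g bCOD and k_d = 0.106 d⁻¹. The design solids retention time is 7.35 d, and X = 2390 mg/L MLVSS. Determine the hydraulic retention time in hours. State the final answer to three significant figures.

τ ≈ 50.8 h

Steady-state biomass mass balance: V·X·(1 + k_d·θ_c) = Y·Q·(S₀ − S)·θ_c, so V = 0.472 × 419 × (2620 − 25.9) × 7.35 / [2390 × (1 + 0.106 × 7.35)] = 3.77×10^6 / 4252 = 886.8 m³.
τ = V/Q = 886.8/419 = 2.116 d, or 50.80 h.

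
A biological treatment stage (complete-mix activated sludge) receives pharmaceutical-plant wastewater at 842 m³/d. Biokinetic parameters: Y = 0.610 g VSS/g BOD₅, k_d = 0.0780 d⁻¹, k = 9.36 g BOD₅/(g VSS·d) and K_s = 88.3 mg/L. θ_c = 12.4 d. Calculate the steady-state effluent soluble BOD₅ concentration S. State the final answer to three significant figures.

S ≈ 2.52 mg/L

For a completely mixed reactor with recycle the Lawrence–McCarty relation gives S = K_s·(1 + k_d·θ_c) / [θ_c·(Y·k − k_d) − 1] = 88.3 × (1 + 0.0780 × 12.4) / [12.4 × (0.610 × 9.36 − 0.0780) − 1] = 173.7 / 68.83 = 2.524 mg/L.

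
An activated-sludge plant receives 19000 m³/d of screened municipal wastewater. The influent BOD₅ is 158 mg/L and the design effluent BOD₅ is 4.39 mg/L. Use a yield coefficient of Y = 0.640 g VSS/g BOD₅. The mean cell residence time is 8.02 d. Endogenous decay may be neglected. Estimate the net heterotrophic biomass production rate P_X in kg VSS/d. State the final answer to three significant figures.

With endogenous decay neglected, the observed yield equals the true yield: Y_obs = Y = 0.640 g VSS/g BOD₅.
Q·(S₀ − S) = 19000 × (158 − 4.39) × 10⁻³ = 2919 kg/d removed.
Biomass produced: P_X = Y_obs·Q·ΔS = 0.6400 × 2919 ≈ 1868 kg VSS/d.

P_X ≈ 1870 kg VSS/d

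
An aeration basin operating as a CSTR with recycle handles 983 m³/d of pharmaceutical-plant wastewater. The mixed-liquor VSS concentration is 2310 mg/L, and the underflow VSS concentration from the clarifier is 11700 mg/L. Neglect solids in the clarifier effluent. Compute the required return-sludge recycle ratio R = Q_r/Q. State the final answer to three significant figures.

Mass balance around the secondary clarifier (neglecting effluent solids): R = X / (X_r − X) = 2310 / (11700 − 2310) = 0.2460.

R ≈ 0.246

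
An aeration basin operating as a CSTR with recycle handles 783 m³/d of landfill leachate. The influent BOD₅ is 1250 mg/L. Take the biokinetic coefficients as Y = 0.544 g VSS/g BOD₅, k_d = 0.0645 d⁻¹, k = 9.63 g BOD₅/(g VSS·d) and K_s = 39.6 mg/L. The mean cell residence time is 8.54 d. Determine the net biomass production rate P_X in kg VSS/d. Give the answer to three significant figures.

P_X ≈ 343 kg VSS/d

For a completely mixed reactor with recycle the Lawrence–McCarty relation gives S = K_s·(1 + k_d·θ_c) / [θ_c·(Y·k − k_d) − 1] = 39.6 × (1 + 0.0645 × 8.54) / [8.54 × (0.544 × 9.63 − 0.0645) − 1] = 61.41 / 43.19 = 1.422 mg/L.
Y_obs = Y / (1 + k_d θ_c) = 0.544 / (1 + 0.0645 × 8.54) = 0.544 / 1.551 = 0.3508.
Q·(S₀ − S) = 783 × (1250 − 1.42) × 10⁻³ = 977.6 kg/d removed.
Biomass produced: P_X = Y_obs·Q·ΔS = 0.3508 × 977.6 ≈ 342.9 kg VSS/d.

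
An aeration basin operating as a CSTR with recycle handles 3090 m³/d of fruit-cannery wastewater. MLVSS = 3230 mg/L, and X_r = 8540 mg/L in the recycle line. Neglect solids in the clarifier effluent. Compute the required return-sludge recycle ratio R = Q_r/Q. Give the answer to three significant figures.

R ≈ 0.608

Mass balance around the secondary clarifier (neglecting effluent solids): R = X / (X_r − X) = 3230 / (8540 − 3230) = 0.6083.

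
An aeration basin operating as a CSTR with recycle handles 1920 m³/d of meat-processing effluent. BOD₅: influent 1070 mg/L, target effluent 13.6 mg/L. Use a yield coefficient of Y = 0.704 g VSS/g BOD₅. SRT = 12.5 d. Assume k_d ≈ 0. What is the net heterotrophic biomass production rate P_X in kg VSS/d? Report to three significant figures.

Since k_d ≈ 0, Y_obs = Y = 0.704 g VSS/g BOD₅.
Mass of BOD₅ removed per day: Q(S₀ − S) = 1920 × 1056 g/m³ = 2028 kg/d.
Biomass produced: P_X = Y_obs·Q·ΔS = 0.7040 × 2028 ≈ 1428 kg VSS/d.

P_X ≈ 1430 kg VSS/d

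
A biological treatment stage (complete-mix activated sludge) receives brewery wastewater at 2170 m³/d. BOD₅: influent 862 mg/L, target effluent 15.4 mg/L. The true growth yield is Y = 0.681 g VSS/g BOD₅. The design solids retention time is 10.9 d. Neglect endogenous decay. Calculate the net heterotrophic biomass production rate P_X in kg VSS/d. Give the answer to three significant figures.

P_X ≈ 1250 kg VSS/d

With endogenous decay neglected, the observed yield equals the true yield: Y_obs = Y = 0.681 g VSS/g BOD₅.
Mass of BOD₅ removed per day: Q(S₀ − S) = 2170 × 846.6 g/m³ = 1837 kg/d.
So the net sludge growth is P_X = 0.6810 × 1837 = 1251 kg VSS/d.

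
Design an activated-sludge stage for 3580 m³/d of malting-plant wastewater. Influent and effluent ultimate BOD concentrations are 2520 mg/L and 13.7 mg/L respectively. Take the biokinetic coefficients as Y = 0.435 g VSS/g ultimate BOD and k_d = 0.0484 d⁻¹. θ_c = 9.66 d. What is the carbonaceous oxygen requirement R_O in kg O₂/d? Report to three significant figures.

R_O ≈ 5200 kg O₂/d

Observed yield with endogenous decay: Y_obs = Y / (1 + k_d·θ_c) = 0.435 / (1 + 0.0484 × 9.66) = 0.435 / 1.468 = 0.2964 g VSS/g ultimate BOD.
ΔS = 2520 − 13.7 = 2506 mg/L, so the substrate removal rate is 3580 × 2506/1000 = 8973 kg ultimate BOD/d.
Biomass synthesised: P_X = Y_obs × 8973 = 2660 kg VSS/d.
R_O = Q·(S₀ − S) − 1.42·P_X = 8973 − 1.42 × 2660 = 5196 kg O₂/d.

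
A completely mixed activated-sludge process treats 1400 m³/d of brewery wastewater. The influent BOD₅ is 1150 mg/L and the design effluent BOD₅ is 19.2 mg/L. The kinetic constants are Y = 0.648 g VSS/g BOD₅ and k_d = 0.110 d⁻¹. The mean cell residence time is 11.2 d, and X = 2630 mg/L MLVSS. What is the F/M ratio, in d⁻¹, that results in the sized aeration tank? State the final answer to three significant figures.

From the SRT design equation V = Y Q (S₀−S) θ_c / [X (1 + k_d θ_c)] = 0.648 × 1400 × (1150 − 19.2) × 11.2 / [2630 × (1 + 0.110 × 11.2)] = 1.15×10^7 / 5870 = 1957 m³.
F/M = applied load / biomass = Q·S₀/(V·X) = 1400 × 1150 / (1957 × 2630) = 0.3128 d⁻¹.

F/M ≈ 0.313 d⁻¹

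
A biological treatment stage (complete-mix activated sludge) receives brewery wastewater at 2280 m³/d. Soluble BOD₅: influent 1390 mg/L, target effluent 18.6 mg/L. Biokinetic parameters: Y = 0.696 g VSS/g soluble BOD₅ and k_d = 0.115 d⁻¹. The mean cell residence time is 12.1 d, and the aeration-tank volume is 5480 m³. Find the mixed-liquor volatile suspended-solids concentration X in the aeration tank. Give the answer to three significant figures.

X = Y·Q·ΔS·θ_c / [V·(1 + k_d θ_c)] = 0.696 × 2280 × (1390 − 18.6) × 12.1 / [5480 × (1 + 0.115 × 12.1)] = 2009 mg/L.

X ≈ 2010 mg/L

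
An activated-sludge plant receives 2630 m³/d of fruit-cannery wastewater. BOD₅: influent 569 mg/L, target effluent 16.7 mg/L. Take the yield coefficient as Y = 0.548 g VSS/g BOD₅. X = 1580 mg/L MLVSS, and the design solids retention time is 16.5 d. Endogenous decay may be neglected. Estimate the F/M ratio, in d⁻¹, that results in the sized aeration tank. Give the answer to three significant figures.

Biomass mass balance (decay neglected): V·X = Y·Q·(S₀ − S)·θ_c, so V = 0.548 × 2630 × (569 − 16.7) × 16.5 / 1580 = 8313 m³.
Food-to-microorganism ratio F/M = Q S₀ / (V X) = 2630 × 569 / (8313 × 1580) = 0.1139 d⁻¹.

F/M ≈ 0.114 d⁻¹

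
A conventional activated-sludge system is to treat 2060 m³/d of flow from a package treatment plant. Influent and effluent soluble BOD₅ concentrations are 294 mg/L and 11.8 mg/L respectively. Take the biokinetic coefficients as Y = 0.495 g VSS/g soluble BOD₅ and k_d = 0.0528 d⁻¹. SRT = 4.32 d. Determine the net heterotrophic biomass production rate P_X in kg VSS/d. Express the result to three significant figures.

The observed yield is Y_obs = Y/(1 + k_d·θ_c) = 0.495 / (1 + 0.0528 × 4.32) = 0.495 / 1.228 = 0.4031 g VSS per g soluble BOD₅ removed.
Mass of soluble BOD₅ removed per day: Q(S₀ − S) = 2060 × 282.2 g/m³ = 581.3 kg/d.
P_X = Y_obs · Q(S₀ − S) = 0.4031 × 581.3 = 234.3 kg VSS/d.

P_X ≈ 234 kg VSS/d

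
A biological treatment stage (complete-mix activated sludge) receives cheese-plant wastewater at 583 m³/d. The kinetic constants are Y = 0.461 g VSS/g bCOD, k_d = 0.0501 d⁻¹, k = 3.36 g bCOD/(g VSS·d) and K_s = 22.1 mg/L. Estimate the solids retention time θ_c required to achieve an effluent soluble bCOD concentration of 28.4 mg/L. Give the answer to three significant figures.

Specific growth rate at S = 28.4 mg/L: μ = YkS/(K_s+S) = 0.461·3.36·28.4/(22.1+28.4) = 0.8711 d⁻¹.
1/θ_c = 0.8711 − 0.0501 = 0.8210 d⁻¹, so θ_c = 1.218 d.

θ_c ≈ 1.22 d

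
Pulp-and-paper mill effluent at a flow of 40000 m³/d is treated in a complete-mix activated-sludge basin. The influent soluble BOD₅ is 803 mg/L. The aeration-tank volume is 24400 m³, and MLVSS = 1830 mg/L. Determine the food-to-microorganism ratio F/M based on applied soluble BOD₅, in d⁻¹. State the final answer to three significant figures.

F/M ≈ 0.719 d⁻¹

F/M = Q·S₀ / (V·X) = 40000 × 803 / (24400 × 1830) = 0.7193 g soluble BOD₅·(g VSS·d)⁻¹.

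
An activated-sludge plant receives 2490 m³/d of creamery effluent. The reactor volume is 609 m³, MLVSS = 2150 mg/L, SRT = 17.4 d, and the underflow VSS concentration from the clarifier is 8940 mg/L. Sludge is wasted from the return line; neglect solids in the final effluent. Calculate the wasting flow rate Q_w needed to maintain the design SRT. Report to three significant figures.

Wasting from the return line (neglecting effluent solids): Q_w = V·X / (θ_c·X_r) = 609.0 × 2150 / (17.4 × 8940) = 8.417 m³/d.

Q_w ≈ 8.42 m³/d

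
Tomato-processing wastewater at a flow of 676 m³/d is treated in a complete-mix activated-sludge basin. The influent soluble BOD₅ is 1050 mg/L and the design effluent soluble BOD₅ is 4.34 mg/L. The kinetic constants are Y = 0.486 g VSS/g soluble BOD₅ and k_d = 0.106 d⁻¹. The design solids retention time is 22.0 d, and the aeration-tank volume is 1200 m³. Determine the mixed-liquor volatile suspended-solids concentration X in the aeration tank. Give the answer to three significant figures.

X ≈ 1890 mg/L

Solving the biomass balance for X: X = Y Q (S₀−S) θ_c / [V (1+k_d θ_c)] = 0.486 × 676 × (1050 − 4.34) × 22.0 / [1200 × (1 + 0.106 × 22.0)] = 1890 mg/L.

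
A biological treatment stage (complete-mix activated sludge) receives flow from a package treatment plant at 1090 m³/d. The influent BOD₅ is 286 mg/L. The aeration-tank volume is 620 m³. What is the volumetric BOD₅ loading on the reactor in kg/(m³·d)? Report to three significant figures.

Applied BOD₅ load per unit volume = Q·S₀/V = (1090 × 286/1000)/620.0 = 0.5028 kg BOD₅·m⁻³·d⁻¹.

L_v ≈ 0.503 kg BOD₅/(m³·d)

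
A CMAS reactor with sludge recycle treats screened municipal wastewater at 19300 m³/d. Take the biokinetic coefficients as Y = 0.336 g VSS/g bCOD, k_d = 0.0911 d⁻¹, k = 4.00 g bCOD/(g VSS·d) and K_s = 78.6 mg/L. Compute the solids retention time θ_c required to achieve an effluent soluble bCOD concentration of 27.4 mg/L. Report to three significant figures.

θ_c ≈ 3.90 d

Specific growth rate at S = 27.4 mg/L: μ = YkS/(K_s+S) = 0.336·4.00·27.4/(78.6+27.4) = 0.3474 d⁻¹.
Then 1/θ_c = μ − k_d = 0.3474 − 0.0911 = 0.2563 d⁻¹, giving θ_c = 3.902 d.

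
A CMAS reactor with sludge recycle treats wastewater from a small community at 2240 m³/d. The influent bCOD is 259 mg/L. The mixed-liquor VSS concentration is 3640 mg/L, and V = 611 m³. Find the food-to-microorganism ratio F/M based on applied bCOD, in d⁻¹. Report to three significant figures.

Food-to-microorganism ratio F/M = Q S₀ / (V X) = 2240 × 259 / (611.0 × 3640) = 0.2609 d⁻¹.

F/M ≈ 0.261 d⁻¹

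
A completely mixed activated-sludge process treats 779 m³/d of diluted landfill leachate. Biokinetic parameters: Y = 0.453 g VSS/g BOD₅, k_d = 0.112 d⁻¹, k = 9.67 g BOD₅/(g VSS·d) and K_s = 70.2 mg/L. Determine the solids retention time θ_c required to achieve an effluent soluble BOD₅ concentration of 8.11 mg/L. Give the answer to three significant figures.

θ_c ≈ 2.93 d

From 1/θ_c = Y·k·S/(K_s + S) − k_d: Y·k·S/(K_s+S) = 0.453 × 9.67 × 8.11 / (70.2 + 8.11) = 0.4537 d⁻¹.
θ_c = 1/(μ − k_d) = 1/(0.4537 − 0.112) = 1/0.3417 = 2.927 d.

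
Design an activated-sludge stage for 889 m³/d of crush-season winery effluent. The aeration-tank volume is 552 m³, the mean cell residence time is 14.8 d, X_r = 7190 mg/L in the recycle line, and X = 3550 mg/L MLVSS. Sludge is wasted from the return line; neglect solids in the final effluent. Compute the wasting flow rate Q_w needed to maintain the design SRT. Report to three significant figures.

Q_w ≈ 18.4 m³/d

θ_c = V·X/(Q_w·X_r) when wasting from the recycle, so Q_w = V·X/(θ_c·X_r) = 552.0 × 3550 / (14.8 × 7190) = 18.42 m³/d.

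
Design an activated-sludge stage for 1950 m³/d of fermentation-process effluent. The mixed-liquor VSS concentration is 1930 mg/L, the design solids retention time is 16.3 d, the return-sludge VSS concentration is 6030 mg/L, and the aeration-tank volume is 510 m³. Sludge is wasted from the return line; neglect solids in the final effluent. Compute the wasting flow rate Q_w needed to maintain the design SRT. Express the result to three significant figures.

Q_w ≈ 10.0 m³/d

Wasting from the return line (neglecting effluent solids): Q_w = V·X / (θ_c·X_r) = 510.0 × 1930 / (16.3 × 6030) = 10.01 m³/d.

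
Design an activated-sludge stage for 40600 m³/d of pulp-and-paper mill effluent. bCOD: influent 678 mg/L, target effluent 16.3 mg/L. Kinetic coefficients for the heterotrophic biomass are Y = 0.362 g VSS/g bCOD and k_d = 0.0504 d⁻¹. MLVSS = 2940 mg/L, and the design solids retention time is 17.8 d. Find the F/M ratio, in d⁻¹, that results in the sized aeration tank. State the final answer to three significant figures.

F/M ≈ 0.302 d⁻¹

Steady-state biomass mass balance: V·X·(1 + k_d·θ_c) = Y·Q·(S₀ − S)·θ_c, so V = 0.362 × 40600 × (678 − 16.3) × 17.8 / [2940 × (1 + 0.0504 × 17.8)] = 1.73×10^8 / 5578 = 31037 m³.
F/M = applied load / biomass = Q·S₀/(V·X) = 40600 × 678 / (31037 × 2940) = 0.3017 d⁻¹.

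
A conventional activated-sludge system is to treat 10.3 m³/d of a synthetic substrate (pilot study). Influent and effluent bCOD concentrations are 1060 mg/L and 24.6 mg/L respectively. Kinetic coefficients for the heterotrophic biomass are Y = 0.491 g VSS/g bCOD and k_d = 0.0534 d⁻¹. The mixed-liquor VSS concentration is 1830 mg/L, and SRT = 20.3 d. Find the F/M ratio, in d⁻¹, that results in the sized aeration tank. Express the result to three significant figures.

F/M ≈ 0.214 d⁻¹

From the SRT design equation V = Y Q (S₀−S) θ_c / [X (1 + k_d θ_c)] = 0.491 × 10.3 × (1060 − 24.6) × 20.3 / [1830 × (1 + 0.0534 × 20.3)] = 1.06×10^5 / 3814 = 27.87 m³.
Food-to-microorganism ratio F/M = Q S₀ / (V X) = 10.3 × 1060 / (27.87 × 1830) = 0.2141 d⁻¹.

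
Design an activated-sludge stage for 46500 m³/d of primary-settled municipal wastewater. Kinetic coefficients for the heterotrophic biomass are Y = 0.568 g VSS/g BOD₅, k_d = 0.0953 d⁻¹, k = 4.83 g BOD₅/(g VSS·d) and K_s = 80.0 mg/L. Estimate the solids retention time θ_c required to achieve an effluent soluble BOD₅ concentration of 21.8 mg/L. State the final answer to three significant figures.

θ_c ≈ 2.03 d

From 1/θ_c = Y·k·S/(K_s + S) − k_d: Y·k·S/(K_s+S) = 0.568 × 4.83 × 21.8 / (80.0 + 21.8) = 0.5875 d⁻¹.
1/θ_c = 0.5875 − 0.0953 = 0.4922 d⁻¹, so θ_c = 2.032 d.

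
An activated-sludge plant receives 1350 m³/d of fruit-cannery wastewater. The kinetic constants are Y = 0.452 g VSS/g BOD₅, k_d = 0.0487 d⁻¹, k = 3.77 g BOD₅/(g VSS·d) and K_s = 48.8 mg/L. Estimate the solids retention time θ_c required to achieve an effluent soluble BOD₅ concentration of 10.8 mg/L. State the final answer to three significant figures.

Specific growth rate at S = 10.8 mg/L: μ = YkS/(K_s+S) = 0.452·3.77·10.8/(48.8+10.8) = 0.3088 d⁻¹.
1/θ_c = 0.3088 − 0.0487 = 0.2601 d⁻¹, so θ_c = 3.845 d.

θ_c ≈ 3.84 d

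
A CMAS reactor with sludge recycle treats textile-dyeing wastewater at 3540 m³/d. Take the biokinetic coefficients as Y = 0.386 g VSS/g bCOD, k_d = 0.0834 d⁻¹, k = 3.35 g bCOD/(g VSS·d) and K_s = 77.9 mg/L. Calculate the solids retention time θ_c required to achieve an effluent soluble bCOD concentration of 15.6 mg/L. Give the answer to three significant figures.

From 1/θ_c = Y·k·S/(K_s + S) − k_d: Y·k·S/(K_s+S) = 0.386 × 3.35 × 15.6 / (77.9 + 15.6) = 0.2157 d⁻¹.
Then 1/θ_c = μ − k_d = 0.2157 − 0.0834 = 0.1323 d⁻¹, giving θ_c = 7.556 d.

θ_c ≈ 7.56 d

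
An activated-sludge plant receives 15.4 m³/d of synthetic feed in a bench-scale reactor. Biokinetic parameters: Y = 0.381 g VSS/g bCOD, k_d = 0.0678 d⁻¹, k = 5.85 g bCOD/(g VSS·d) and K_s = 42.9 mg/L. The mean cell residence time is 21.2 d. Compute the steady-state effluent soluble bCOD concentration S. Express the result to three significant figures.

For a completely mixed reactor with recycle the Lawrence–McCarty relation gives S = K_s·(1 + k_d·θ_c) / [θ_c·(Y·k − k_d) − 1] = 42.9 × (1 + 0.0678 × 21.2) / [21.2 × (0.381 × 5.85 − 0.0678) − 1] = 104.6 / 44.81 = 2.333 mg/L.

S ≈ 2.33 mg/L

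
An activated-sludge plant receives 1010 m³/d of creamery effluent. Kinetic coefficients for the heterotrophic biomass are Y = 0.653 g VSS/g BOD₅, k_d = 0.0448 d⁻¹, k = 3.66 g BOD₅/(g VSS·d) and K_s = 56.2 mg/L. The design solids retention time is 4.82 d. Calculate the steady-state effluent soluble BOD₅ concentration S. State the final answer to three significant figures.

S ≈ 6.63 mg/L

Effluent substrate depends only on kinetics and SRT: S = K_s(1 + k_d θ_c) / [θ_c(Yk − k_d) − 1] = 56.2 × (1 + 0.0448 × 4.82) / [4.82 × (0.653 × 3.66 − 0.0448) − 1] = 68.34 / 10.30 = 6.632 mg/L.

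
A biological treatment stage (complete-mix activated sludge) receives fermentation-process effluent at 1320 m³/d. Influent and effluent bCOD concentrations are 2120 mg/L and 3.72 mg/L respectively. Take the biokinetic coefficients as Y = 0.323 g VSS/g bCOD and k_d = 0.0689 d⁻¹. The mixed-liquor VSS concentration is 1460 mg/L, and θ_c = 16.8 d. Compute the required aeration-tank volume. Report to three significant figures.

Steady-state biomass mass balance: V·X·(1 + k_d·θ_c) = Y·Q·(S₀ − S)·θ_c, so V = 0.323 × 1320 × (2120 − 3.72) × 16.8 / [1460 × (1 + 0.0689 × 16.8)] = 1.52×10^7 / 3150 = 4812 m³.

V ≈ 4810 m³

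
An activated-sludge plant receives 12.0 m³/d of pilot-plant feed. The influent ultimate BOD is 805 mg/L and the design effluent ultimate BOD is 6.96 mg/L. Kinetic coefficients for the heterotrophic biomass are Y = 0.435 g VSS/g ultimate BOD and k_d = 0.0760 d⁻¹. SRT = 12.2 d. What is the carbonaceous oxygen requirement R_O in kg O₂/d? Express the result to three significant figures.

R_O ≈ 6.51 kg O₂/d

Observed yield with endogenous decay: Y_obs = Y / (1 + k_d·θ_c) = 0.435 / (1 + 0.0760 × 12.2) = 0.435 / 1.927 = 0.2257 g VSS/g ultimate BOD.
Q·(S₀ − S) = 12.0 × (805 − 6.96) × 10⁻³ = 9.576 kg/d removed.
Biomass synthesised: P_X = Y_obs × 9.576 = 2.162 kg VSS/d.
Carbonaceous O₂ demand = substrate oxidised − cell-mass equivalent = 9.576 − 1.42 × 2.162 = 6.507 kg O₂/d.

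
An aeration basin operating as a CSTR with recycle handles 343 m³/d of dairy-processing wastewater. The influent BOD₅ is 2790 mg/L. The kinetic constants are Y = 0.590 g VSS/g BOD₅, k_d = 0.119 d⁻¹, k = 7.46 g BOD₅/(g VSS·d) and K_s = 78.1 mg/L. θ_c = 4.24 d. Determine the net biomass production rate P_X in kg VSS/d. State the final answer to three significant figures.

P_X ≈ 374 kg VSS/d

From the Monod/SRT balance for a CMAS, S = K_s·(1+k_d θ_c)/[θ_c·(Y k − k_d) − 1] = 78.1 × (1 + 0.119 × 4.24) / [4.24 × (0.590 × 7.46 − 0.119) − 1] = 117.5 / 17.16 = 6.849 mg/L.
Correct the yield for decay: Y_obs = Y/(1 + k_d θ_c) = 0.590 / (1 + 0.119 × 4.24) = 0.590 / 1.505 = 0.3921.
ΔS = 2790 − 6.85 = 2783 mg/L, so the substrate removal rate is 343 × 2783/1000 = 954.6 kg BOD₅/d.
Biomass produced: P_X = Y_obs·Q·ΔS = 0.3921 × 954.6 ≈ 374.3 kg VSS/d.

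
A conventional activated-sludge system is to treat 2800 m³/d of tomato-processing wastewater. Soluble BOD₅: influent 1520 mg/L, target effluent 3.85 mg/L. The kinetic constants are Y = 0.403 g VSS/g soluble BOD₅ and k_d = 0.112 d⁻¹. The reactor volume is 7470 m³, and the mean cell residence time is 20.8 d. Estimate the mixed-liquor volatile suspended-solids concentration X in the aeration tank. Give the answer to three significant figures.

X ≈ 1430 mg/L

Solving the biomass balance for X: X = Y Q (S₀−S) θ_c / [V (1+k_d θ_c)] = 0.403 × 2800 × (1520 − 3.85) × 20.8 / [7470 × (1 + 0.112 × 20.8)] = 1431 mg/L.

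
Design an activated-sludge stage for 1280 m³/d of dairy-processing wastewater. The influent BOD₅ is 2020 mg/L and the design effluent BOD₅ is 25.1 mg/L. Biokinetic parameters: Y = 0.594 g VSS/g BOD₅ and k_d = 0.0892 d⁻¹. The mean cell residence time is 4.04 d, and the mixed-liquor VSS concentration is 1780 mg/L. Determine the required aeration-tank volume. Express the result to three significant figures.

Steady-state biomass mass balance: V·X·(1 + k_d·θ_c) = Y·Q·(S₀ − S)·θ_c, so V = 0.594 × 1280 × (2020 − 25.1) × 4.04 / [1780 × (1 + 0.0892 × 4.04)] = 6.13×10^6 / 2421 = 2531 m³.

V ≈ 2530 m³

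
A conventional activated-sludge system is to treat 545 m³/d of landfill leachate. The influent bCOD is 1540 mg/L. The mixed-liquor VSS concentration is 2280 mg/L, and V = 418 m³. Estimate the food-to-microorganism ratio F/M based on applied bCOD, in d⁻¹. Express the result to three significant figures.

F/M ≈ 0.881 d⁻¹

F/M = applied load / biomass = Q·S₀/(V·X) = 545 × 1540 / (418.0 × 2280) = 0.8807 d⁻¹.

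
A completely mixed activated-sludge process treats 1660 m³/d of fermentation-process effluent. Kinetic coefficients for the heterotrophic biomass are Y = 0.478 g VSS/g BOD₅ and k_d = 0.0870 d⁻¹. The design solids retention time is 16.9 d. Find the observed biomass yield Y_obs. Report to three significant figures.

Y_obs ≈ 0.193 g VSS/g BOD₅

Y_obs = Y / (1 + k_d θ_c) = 0.478 / (1 + 0.0870 × 16.9) = 0.478 / 2.470 = 0.1935.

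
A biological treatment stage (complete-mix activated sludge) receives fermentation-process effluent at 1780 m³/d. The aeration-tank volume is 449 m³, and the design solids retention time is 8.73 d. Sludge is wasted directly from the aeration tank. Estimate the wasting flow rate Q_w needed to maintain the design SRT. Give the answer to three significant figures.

Wasting from the aeration tank: Q_w = V / θ_c = 449.0 / 8.73 = 51.43 m³/d.

Q_w ≈ 51.4 m³/d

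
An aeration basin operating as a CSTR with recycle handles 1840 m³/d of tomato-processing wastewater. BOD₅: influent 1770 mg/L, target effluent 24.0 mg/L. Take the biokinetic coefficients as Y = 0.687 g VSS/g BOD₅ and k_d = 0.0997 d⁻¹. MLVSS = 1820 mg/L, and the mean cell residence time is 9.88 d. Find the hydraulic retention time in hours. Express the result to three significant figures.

τ ≈ 78.7 h

Rearranging the biomass balance for a CMAS with decay, V = Y·Q·ΔS·θ_c / [X·(1+k_d θ_c)] = 0.687 × 1840 × (1770 − 24.0) × 9.88 / [1820 × (1 + 0.0997 × 9.88)] = 2.18×10^7 / 3613 = 6036 m³.
Hydraulic retention time τ = V/Q = 6036 / 1840 = 3.280 d = 78.73 h.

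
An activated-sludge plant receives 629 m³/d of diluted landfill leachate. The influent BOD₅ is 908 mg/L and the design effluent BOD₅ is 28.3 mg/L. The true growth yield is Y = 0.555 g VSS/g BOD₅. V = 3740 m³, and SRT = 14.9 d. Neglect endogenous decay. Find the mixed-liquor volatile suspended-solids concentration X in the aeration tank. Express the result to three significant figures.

X = Y·Q·ΔS·θ_c / V = 0.555 × 629 × (908 − 28.3) × 14.9 / 3740 = 1223 mg/L.

X ≈ 1220 mg/L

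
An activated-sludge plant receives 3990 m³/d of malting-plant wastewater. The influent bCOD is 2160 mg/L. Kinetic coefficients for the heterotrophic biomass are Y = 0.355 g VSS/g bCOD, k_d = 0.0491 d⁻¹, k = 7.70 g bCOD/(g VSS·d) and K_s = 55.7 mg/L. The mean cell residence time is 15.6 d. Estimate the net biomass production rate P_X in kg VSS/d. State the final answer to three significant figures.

Effluent substrate depends only on kinetics and SRT: S = K_s(1 + k_d θ_c) / [θ_c(Yk − k_d) − 1] = 55.7 × (1 + 0.0491 × 15.6) / [15.6 × (0.355 × 7.70 − 0.0491) − 1] = 98.36 / 40.88 = 2.406 mg/L.
Correct the yield for decay: Y_obs = Y/(1 + k_d θ_c) = 0.355 / (1 + 0.0491 × 15.6) = 0.355 / 1.766 = 0.2010.
Substrate removed = Q·(S₀ − S) = 3990 m³/d × (2160 − 2.41) g/m³ = 8.61×10^6 g/d = 8609 kg/d.
Biomass produced: P_X = Y_obs·Q·ΔS = 0.2010 × 8609 ≈ 1731 kg VSS/d.

P_X ≈ 1730 kg VSS/d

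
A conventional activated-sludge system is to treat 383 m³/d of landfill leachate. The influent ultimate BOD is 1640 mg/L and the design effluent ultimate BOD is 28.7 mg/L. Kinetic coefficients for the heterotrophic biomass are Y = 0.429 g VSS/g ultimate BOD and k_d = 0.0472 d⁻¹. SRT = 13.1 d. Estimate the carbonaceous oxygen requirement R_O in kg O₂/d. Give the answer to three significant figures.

R_O ≈ 385 kg O₂/d

The observed yield is Y_obs = Y/(1 + k_d·θ_c) = 0.429 / (1 + 0.0472 × 13.1) = 0.429 / 1.618 = 0.2651 g VSS per g ultimate BOD removed.
ΔS = 1640 − 28.7 = 1611 mg/L, so the substrate removal rate is 383 × 1611/1000 = 617.1 kg ultimate BOD/d.
Biomass synthesised: P_X = Y_obs × 617.1 = 163.6 kg VSS/d.
R_O = Q·(S₀ − S) − 1.42·P_X = 617.1 − 1.42 × 163.6 = 384.8 kg O₂/d.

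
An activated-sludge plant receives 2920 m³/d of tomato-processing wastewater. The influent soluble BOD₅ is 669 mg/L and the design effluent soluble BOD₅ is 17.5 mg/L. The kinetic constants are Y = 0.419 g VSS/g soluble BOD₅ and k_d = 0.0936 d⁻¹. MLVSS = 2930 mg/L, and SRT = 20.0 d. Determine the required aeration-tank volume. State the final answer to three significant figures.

V ≈ 1890 m³

From the SRT design equation V = Y Q (S₀−S) θ_c / [X (1 + k_d θ_c)] = 0.419 × 2920 × (669 − 17.5) × 20.0 / [2930 × (1 + 0.0936 × 20.0)] = 1.59×10^7 / 8415 = 1894 m³.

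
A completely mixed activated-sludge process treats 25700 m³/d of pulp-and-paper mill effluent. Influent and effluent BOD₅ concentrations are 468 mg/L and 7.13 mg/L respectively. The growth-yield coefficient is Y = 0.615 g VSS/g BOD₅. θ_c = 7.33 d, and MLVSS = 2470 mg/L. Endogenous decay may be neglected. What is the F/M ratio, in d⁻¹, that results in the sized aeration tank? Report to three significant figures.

F/M ≈ 0.225 d⁻¹

V·X = Y·Q·ΔS·θ_c gives V = 0.615 × 25700 × (468 − 7.13) × 7.33 / 2470 = 21617 m³.
Food-to-microorganism ratio F/M = Q S₀ / (V X) = 25700 × 468 / (21617 × 2470) = 0.2253 d⁻¹.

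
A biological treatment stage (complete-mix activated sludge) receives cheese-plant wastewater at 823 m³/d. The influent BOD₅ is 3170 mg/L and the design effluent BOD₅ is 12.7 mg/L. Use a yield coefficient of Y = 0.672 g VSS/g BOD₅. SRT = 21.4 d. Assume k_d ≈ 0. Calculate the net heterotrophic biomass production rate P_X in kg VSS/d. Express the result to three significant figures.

With endogenous decay neglected, the observed yield equals the true yield: Y_obs = Y = 0.672 g VSS/g BOD₅.
Q·(S₀ − S) = 823 × (3170 − 12.7) × 10⁻³ = 2598 kg/d removed.
So the net sludge growth is P_X = 0.6720 × 2598 = 1746 kg VSS/d.

P_X ≈ 1750 kg VSS/d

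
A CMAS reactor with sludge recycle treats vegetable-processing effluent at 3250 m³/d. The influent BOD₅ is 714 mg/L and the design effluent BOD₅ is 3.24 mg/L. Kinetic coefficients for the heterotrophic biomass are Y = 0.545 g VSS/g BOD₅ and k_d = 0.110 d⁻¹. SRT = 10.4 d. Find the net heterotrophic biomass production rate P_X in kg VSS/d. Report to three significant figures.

P_X ≈ 587 kg VSS/d

Observed yield with endogenous decay: Y_obs = Y / (1 + k_d·θ_c) = 0.545 / (1 + 0.110 × 10.4) = 0.545 / 2.144 = 0.2542 g VSS/g BOD₅.
Q·(S₀ − S) = 3250 × (714 − 3.24) × 10⁻³ = 2310 kg/d removed.
P_X = Y_obs · Q(S₀ − S) = 0.2542 × 2310 = 587.2 kg VSS/d.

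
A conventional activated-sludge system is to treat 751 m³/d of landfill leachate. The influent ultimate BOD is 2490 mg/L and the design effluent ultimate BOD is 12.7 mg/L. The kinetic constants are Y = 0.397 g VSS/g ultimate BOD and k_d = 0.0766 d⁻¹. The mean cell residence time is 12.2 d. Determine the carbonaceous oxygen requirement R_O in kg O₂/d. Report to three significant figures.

R_O ≈ 1320 kg O₂/d

Correct the yield for decay: Y_obs = Y/(1 + k_d θ_c) = 0.397 / (1 + 0.0766 × 12.2) = 0.397 / 1.935 = 0.2052.
Substrate removed = Q·(S₀ − S) = 751 m³/d × (2490 − 12.7) g/m³ = 1.86×10^6 g/d = 1860 kg/d.
P_X = Y_obs·Q·(S₀ − S) = 0.2052 × 1860 = 381.8 kg VSS/d.
Carbonaceous O₂ demand = substrate oxidised − cell-mass equivalent = 1860 − 1.42 × 381.8 = 1318 kg O₂/d.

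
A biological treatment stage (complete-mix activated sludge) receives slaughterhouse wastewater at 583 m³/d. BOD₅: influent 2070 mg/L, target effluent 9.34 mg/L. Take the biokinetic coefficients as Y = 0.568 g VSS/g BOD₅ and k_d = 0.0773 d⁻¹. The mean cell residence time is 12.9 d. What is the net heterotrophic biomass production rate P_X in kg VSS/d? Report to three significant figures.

P_X ≈ 342 kg VSS/d

Y_obs = Y / (1 + k_d θ_c) = 0.568 / (1 + 0.0773 × 12.9) = 0.568 / 1.997 = 0.2844.
Mass of BOD₅ removed per day: Q(S₀ − S) = 583 × 2061 g/m³ = 1201 kg/d.
P_X = Y_obs · Q(S₀ − S) = 0.2844 × 1201 = 341.7 kg VSS/d.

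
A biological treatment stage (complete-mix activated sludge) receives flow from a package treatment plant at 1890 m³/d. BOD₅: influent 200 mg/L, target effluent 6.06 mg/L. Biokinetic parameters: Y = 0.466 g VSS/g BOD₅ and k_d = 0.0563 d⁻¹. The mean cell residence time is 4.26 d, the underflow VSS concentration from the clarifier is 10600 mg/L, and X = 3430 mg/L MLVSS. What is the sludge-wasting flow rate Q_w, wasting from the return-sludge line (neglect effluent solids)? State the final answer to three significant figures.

Q_w ≈ 13.0 m³/d

From the SRT design equation V = Y Q (S₀−S) θ_c / [X (1 + k_d θ_c)] = 0.466 × 1890 × (200 − 6.06) × 4.26 / [3430 × (1 + 0.0563 × 4.26)] = 7.28×10^5 / 4253 = 171.1 m³.
Wasting from the return line (neglecting effluent solids): Q_w = V·X / (θ_c·X_r) = 171.1 × 3430 / (4.26 × 10600) = 13.00 m³/d.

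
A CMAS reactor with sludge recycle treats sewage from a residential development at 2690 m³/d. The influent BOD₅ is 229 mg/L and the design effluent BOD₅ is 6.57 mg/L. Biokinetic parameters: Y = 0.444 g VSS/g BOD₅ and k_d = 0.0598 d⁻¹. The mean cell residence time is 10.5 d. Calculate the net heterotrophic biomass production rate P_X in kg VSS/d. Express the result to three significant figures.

P_X ≈ 163 kg VSS/d

Observed yield with endogenous decay: Y_obs = Y / (1 + k_d·θ_c) = 0.444 / (1 + 0.0598 × 10.5) = 0.444 / 1.628 = 0.2727 g VSS/g BOD₅.
ΔS = 229 − 6.57 = 222.4 mg/L, so the substrate removal rate is 2690 × 222.4/1000 = 598.3 kg BOD₅/d.
So the net sludge growth is P_X = 0.2727 × 598.3 = 163.2 kg VSS/d.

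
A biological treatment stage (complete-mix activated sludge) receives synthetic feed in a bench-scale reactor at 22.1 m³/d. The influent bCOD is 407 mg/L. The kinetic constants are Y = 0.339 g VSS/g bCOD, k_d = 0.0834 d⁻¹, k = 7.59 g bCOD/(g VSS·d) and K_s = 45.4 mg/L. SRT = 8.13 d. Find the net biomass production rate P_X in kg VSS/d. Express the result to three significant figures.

P_X ≈ 1.80 kg VSS/d

Effluent substrate depends only on kinetics and SRT: S = K_s(1 + k_d θ_c) / [θ_c(Yk − k_d) − 1] = 45.4 × (1 + 0.0834 × 8.13) / [8.13 × (0.339 × 7.59 − 0.0834) − 1] = 76.18 / 19.24 = 3.960 mg/L.
The observed yield is Y_obs = Y/(1 + k_d·θ_c) = 0.339 / (1 + 0.0834 × 8.13) = 0.339 / 1.678 = 0.2020 g VSS per g bCOD removed.
Mass of bCOD removed per day: Q(S₀ − S) = 22.1 × 403.0 g/m³ = 8.907 kg/d.
P_X = Y_obs · Q(S₀ − S) = 0.2020 × 8.907 = 1.799 kg VSS/d.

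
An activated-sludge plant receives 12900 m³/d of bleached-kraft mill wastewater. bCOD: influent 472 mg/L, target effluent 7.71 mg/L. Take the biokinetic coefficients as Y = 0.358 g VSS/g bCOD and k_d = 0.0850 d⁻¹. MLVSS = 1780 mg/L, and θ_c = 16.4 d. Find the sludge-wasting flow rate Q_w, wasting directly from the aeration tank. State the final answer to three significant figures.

Q_w ≈ 503 m³/d

Steady-state biomass mass balance: V·X·(1 + k_d·θ_c) = Y·Q·(S₀ − S)·θ_c, so V = 0.358 × 12900 × (472 − 7.71) × 16.4 / [1780 × (1 + 0.0850 × 16.4)] = 3.52×10^7 / 4261 = 8252 m³.
Wasting from the aeration tank: Q_w = V / θ_c = 8252 / 16.4 = 503.2 m³/d.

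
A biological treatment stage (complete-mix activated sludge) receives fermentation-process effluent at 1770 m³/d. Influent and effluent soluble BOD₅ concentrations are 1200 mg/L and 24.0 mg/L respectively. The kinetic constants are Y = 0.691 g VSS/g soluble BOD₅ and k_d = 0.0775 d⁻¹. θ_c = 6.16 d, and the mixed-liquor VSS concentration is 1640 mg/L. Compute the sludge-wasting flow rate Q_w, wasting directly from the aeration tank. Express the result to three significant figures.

Rearranging the biomass balance for a CMAS with decay, V = Y·Q·ΔS·θ_c / [X·(1+k_d θ_c)] = 0.691 × 1770 × (1200 − 24.0) × 6.16 / [1640 × (1 + 0.0775 × 6.16)] = 8.86×10^6 / 2423 = 3657 m³.
Wasting from the aeration tank: Q_w = V / θ_c = 3657 / 6.16 = 593.6 m³/d.

Q_w ≈ 594 m³/d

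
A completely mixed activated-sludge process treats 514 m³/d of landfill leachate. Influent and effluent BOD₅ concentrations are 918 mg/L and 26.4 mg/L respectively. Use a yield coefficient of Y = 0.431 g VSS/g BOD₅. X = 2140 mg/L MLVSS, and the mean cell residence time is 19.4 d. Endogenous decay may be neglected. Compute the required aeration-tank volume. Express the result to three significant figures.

With k_d = 0 the design equation reduces to V = Y Q (S₀−S) θ_c / X = 0.431 × 514 × (918 − 26.4) × 19.4 / 2140 = 1791 m³.

V ≈ 1790 m³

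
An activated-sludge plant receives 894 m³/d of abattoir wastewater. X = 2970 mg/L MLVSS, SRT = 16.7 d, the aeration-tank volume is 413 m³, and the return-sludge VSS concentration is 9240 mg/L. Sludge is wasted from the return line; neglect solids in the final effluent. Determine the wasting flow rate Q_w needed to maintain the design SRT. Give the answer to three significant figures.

Q_w ≈ 7.95 m³/d

θ_c = V·X/(Q_w·X_r) when wasting from the recycle, so Q_w = V·X/(θ_c·X_r) = 413.0 × 2970 / (16.7 × 9240) = 7.949 m³/d.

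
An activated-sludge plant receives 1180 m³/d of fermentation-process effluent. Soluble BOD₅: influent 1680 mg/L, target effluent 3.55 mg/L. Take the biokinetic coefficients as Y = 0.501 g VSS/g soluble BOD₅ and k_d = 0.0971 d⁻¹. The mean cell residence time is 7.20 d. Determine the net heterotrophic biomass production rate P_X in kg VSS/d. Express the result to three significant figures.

P_X ≈ 583 kg VSS/d

Correct the yield for decay: Y_obs = Y/(1 + k_d θ_c) = 0.501 / (1 + 0.0971 × 7.20) = 0.501 / 1.699 = 0.2949.
Q·(S₀ − S) = 1180 × (1680 − 3.55) × 10⁻³ = 1978 kg/d removed.
Net biomass production P_X = Y_obs × Q·(S₀ − S) = 0.2949 × 1978 = 583.3 kg VSS/d.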